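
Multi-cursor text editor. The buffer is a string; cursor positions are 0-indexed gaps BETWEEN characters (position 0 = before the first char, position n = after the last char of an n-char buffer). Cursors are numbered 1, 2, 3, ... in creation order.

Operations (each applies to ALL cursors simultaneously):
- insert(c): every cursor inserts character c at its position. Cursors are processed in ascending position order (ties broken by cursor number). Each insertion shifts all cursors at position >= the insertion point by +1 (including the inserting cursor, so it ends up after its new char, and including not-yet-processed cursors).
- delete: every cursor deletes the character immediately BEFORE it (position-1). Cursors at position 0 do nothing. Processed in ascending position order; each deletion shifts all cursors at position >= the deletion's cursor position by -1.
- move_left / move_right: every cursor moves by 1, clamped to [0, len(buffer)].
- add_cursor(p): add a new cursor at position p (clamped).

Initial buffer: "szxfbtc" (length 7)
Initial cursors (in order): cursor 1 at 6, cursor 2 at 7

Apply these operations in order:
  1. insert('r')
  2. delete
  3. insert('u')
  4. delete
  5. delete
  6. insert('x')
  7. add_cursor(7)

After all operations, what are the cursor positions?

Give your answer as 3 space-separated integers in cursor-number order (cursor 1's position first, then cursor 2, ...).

After op 1 (insert('r')): buffer="szxfbtrcr" (len 9), cursors c1@7 c2@9, authorship ......1.2
After op 2 (delete): buffer="szxfbtc" (len 7), cursors c1@6 c2@7, authorship .......
After op 3 (insert('u')): buffer="szxfbtucu" (len 9), cursors c1@7 c2@9, authorship ......1.2
After op 4 (delete): buffer="szxfbtc" (len 7), cursors c1@6 c2@7, authorship .......
After op 5 (delete): buffer="szxfb" (len 5), cursors c1@5 c2@5, authorship .....
After op 6 (insert('x')): buffer="szxfbxx" (len 7), cursors c1@7 c2@7, authorship .....12
After op 7 (add_cursor(7)): buffer="szxfbxx" (len 7), cursors c1@7 c2@7 c3@7, authorship .....12

Answer: 7 7 7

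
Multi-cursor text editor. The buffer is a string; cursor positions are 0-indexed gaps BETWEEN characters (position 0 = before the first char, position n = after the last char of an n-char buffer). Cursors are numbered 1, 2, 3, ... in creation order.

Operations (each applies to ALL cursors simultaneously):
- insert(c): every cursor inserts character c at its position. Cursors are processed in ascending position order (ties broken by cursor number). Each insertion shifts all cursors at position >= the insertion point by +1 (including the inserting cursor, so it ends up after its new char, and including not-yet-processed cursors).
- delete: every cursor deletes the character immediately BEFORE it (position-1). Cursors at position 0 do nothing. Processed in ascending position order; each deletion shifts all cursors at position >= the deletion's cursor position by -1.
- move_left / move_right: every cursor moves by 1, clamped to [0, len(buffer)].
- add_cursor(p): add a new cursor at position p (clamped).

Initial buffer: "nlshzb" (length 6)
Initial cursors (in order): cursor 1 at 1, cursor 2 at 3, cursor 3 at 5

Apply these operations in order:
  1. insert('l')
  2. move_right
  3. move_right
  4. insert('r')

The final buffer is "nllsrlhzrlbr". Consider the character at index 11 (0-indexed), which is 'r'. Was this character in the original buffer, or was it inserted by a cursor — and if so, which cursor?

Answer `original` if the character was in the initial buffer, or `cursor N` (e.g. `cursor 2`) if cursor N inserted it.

After op 1 (insert('l')): buffer="nllslhzlb" (len 9), cursors c1@2 c2@5 c3@8, authorship .1..2..3.
After op 2 (move_right): buffer="nllslhzlb" (len 9), cursors c1@3 c2@6 c3@9, authorship .1..2..3.
After op 3 (move_right): buffer="nllslhzlb" (len 9), cursors c1@4 c2@7 c3@9, authorship .1..2..3.
After op 4 (insert('r')): buffer="nllsrlhzrlbr" (len 12), cursors c1@5 c2@9 c3@12, authorship .1..12..23.3
Authorship (.=original, N=cursor N): . 1 . . 1 2 . . 2 3 . 3
Index 11: author = 3

Answer: cursor 3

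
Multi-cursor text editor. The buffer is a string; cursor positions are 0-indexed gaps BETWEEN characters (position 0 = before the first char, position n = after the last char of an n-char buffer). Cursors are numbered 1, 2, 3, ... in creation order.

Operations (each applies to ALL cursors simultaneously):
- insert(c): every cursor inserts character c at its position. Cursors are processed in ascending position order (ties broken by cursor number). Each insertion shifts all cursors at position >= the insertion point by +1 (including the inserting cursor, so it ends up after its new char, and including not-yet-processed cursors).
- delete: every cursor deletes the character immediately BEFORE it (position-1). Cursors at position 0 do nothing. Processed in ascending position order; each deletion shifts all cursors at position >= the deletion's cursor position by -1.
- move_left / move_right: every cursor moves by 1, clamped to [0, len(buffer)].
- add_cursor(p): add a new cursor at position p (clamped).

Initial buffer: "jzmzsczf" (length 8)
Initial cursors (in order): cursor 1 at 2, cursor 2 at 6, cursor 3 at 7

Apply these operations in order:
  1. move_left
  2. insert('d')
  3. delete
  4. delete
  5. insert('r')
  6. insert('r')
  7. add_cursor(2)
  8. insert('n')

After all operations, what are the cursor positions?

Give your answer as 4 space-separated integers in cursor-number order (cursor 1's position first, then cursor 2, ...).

Answer: 4 13 13 4

Derivation:
After op 1 (move_left): buffer="jzmzsczf" (len 8), cursors c1@1 c2@5 c3@6, authorship ........
After op 2 (insert('d')): buffer="jdzmzsdcdzf" (len 11), cursors c1@2 c2@7 c3@9, authorship .1....2.3..
After op 3 (delete): buffer="jzmzsczf" (len 8), cursors c1@1 c2@5 c3@6, authorship ........
After op 4 (delete): buffer="zmzzf" (len 5), cursors c1@0 c2@3 c3@3, authorship .....
After op 5 (insert('r')): buffer="rzmzrrzf" (len 8), cursors c1@1 c2@6 c3@6, authorship 1...23..
After op 6 (insert('r')): buffer="rrzmzrrrrzf" (len 11), cursors c1@2 c2@9 c3@9, authorship 11...2323..
After op 7 (add_cursor(2)): buffer="rrzmzrrrrzf" (len 11), cursors c1@2 c4@2 c2@9 c3@9, authorship 11...2323..
After op 8 (insert('n')): buffer="rrnnzmzrrrrnnzf" (len 15), cursors c1@4 c4@4 c2@13 c3@13, authorship 1114...232323..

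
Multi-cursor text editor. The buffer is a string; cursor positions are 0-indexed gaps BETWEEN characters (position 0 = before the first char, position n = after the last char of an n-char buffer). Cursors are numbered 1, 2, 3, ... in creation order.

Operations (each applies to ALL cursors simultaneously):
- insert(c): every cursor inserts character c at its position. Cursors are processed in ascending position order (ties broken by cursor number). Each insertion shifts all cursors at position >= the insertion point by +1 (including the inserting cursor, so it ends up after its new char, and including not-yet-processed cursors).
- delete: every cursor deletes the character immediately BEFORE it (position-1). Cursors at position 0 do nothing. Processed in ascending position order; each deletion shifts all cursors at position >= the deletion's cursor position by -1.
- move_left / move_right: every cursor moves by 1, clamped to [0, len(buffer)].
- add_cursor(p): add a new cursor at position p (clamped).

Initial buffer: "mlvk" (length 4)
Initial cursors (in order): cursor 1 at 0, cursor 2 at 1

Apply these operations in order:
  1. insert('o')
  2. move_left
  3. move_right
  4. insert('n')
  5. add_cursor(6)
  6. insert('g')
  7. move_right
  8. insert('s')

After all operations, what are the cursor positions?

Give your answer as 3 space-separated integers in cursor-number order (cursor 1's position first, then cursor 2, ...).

Answer: 5 10 13

Derivation:
After op 1 (insert('o')): buffer="omolvk" (len 6), cursors c1@1 c2@3, authorship 1.2...
After op 2 (move_left): buffer="omolvk" (len 6), cursors c1@0 c2@2, authorship 1.2...
After op 3 (move_right): buffer="omolvk" (len 6), cursors c1@1 c2@3, authorship 1.2...
After op 4 (insert('n')): buffer="onmonlvk" (len 8), cursors c1@2 c2@5, authorship 11.22...
After op 5 (add_cursor(6)): buffer="onmonlvk" (len 8), cursors c1@2 c2@5 c3@6, authorship 11.22...
After op 6 (insert('g')): buffer="ongmonglgvk" (len 11), cursors c1@3 c2@7 c3@9, authorship 111.222.3..
After op 7 (move_right): buffer="ongmonglgvk" (len 11), cursors c1@4 c2@8 c3@10, authorship 111.222.3..
After op 8 (insert('s')): buffer="ongmsonglsgvsk" (len 14), cursors c1@5 c2@10 c3@13, authorship 111.1222.23.3.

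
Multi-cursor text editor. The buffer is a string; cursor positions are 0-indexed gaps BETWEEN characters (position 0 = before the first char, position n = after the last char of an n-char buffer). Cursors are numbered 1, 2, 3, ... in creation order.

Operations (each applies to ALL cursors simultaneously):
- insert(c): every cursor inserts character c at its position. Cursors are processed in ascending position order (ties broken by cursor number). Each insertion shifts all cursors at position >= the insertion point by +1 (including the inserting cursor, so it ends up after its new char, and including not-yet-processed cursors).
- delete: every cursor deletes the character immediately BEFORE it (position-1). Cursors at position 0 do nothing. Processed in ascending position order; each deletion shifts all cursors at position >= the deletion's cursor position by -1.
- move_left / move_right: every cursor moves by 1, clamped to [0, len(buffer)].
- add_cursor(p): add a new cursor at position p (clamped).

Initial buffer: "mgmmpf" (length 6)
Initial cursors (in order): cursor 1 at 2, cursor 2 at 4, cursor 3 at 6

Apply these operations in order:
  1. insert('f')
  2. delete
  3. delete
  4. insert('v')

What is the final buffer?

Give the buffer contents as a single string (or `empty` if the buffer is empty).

After op 1 (insert('f')): buffer="mgfmmfpff" (len 9), cursors c1@3 c2@6 c3@9, authorship ..1..2..3
After op 2 (delete): buffer="mgmmpf" (len 6), cursors c1@2 c2@4 c3@6, authorship ......
After op 3 (delete): buffer="mmp" (len 3), cursors c1@1 c2@2 c3@3, authorship ...
After op 4 (insert('v')): buffer="mvmvpv" (len 6), cursors c1@2 c2@4 c3@6, authorship .1.2.3

Answer: mvmvpv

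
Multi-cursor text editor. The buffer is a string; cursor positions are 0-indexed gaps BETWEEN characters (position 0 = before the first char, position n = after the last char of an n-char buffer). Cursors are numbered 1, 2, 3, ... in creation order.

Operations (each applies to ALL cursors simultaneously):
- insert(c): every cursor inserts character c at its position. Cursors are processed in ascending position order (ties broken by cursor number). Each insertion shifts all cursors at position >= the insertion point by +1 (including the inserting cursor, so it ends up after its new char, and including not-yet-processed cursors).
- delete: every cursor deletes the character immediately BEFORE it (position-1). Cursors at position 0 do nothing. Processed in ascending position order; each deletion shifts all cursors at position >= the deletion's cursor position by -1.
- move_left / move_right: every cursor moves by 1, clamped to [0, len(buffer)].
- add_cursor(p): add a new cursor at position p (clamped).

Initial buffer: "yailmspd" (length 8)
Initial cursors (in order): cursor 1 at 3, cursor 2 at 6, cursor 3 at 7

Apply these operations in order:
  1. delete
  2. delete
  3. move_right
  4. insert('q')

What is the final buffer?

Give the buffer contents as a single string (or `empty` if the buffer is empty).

Answer: ydqqq

Derivation:
After op 1 (delete): buffer="yalmd" (len 5), cursors c1@2 c2@4 c3@4, authorship .....
After op 2 (delete): buffer="yd" (len 2), cursors c1@1 c2@1 c3@1, authorship ..
After op 3 (move_right): buffer="yd" (len 2), cursors c1@2 c2@2 c3@2, authorship ..
After op 4 (insert('q')): buffer="ydqqq" (len 5), cursors c1@5 c2@5 c3@5, authorship ..123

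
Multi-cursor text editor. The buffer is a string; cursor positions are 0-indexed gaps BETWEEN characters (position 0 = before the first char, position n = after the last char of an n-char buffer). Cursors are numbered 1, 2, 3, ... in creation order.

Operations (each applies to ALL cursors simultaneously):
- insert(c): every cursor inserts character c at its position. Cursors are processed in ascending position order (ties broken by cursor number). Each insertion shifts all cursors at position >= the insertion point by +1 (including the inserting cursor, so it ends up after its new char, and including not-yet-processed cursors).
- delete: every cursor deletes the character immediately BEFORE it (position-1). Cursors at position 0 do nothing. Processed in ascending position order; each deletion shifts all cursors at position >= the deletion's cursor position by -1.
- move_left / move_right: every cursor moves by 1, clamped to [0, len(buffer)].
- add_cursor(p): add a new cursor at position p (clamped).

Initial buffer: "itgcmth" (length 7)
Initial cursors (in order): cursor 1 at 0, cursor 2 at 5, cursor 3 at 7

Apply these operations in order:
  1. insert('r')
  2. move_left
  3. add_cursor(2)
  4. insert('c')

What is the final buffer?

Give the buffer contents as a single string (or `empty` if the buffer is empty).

After op 1 (insert('r')): buffer="ritgcmrthr" (len 10), cursors c1@1 c2@7 c3@10, authorship 1.....2..3
After op 2 (move_left): buffer="ritgcmrthr" (len 10), cursors c1@0 c2@6 c3@9, authorship 1.....2..3
After op 3 (add_cursor(2)): buffer="ritgcmrthr" (len 10), cursors c1@0 c4@2 c2@6 c3@9, authorship 1.....2..3
After op 4 (insert('c')): buffer="crictgcmcrthcr" (len 14), cursors c1@1 c4@4 c2@9 c3@13, authorship 11.4....22..33

Answer: crictgcmcrthcr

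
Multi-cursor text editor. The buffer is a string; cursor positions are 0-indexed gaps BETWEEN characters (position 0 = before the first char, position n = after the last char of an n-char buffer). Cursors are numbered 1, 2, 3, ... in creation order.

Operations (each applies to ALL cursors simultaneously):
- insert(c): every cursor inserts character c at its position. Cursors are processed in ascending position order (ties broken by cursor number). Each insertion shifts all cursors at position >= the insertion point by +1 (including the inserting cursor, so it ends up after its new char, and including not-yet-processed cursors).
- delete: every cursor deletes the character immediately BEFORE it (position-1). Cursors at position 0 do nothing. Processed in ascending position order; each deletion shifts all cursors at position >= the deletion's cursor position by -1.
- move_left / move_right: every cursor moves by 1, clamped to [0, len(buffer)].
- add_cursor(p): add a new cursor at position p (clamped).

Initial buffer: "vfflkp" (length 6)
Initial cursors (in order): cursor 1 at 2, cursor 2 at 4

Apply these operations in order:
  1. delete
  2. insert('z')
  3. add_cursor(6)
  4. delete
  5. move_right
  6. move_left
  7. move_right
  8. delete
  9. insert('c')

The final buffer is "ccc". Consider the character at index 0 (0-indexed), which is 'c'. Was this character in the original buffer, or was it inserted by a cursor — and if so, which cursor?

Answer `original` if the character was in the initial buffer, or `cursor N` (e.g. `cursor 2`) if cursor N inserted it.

After op 1 (delete): buffer="vfkp" (len 4), cursors c1@1 c2@2, authorship ....
After op 2 (insert('z')): buffer="vzfzkp" (len 6), cursors c1@2 c2@4, authorship .1.2..
After op 3 (add_cursor(6)): buffer="vzfzkp" (len 6), cursors c1@2 c2@4 c3@6, authorship .1.2..
After op 4 (delete): buffer="vfk" (len 3), cursors c1@1 c2@2 c3@3, authorship ...
After op 5 (move_right): buffer="vfk" (len 3), cursors c1@2 c2@3 c3@3, authorship ...
After op 6 (move_left): buffer="vfk" (len 3), cursors c1@1 c2@2 c3@2, authorship ...
After op 7 (move_right): buffer="vfk" (len 3), cursors c1@2 c2@3 c3@3, authorship ...
After op 8 (delete): buffer="" (len 0), cursors c1@0 c2@0 c3@0, authorship 
After op 9 (insert('c')): buffer="ccc" (len 3), cursors c1@3 c2@3 c3@3, authorship 123
Authorship (.=original, N=cursor N): 1 2 3
Index 0: author = 1

Answer: cursor 1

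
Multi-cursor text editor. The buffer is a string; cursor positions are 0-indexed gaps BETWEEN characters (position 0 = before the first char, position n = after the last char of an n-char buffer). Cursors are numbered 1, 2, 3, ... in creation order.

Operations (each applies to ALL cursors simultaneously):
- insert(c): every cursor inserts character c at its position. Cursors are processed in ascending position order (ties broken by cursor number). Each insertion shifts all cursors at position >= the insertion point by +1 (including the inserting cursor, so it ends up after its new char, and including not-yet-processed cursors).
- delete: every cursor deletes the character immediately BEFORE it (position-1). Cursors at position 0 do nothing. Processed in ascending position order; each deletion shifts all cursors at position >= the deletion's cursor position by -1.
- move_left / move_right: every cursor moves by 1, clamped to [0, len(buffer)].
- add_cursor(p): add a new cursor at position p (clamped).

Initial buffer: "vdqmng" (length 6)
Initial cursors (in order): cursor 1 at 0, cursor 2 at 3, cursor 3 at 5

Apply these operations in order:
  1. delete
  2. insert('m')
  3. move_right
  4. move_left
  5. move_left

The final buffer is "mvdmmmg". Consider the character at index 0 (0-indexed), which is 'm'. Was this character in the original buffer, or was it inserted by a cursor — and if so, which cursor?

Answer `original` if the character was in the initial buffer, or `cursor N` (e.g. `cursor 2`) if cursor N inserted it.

After op 1 (delete): buffer="vdmg" (len 4), cursors c1@0 c2@2 c3@3, authorship ....
After op 2 (insert('m')): buffer="mvdmmmg" (len 7), cursors c1@1 c2@4 c3@6, authorship 1..2.3.
After op 3 (move_right): buffer="mvdmmmg" (len 7), cursors c1@2 c2@5 c3@7, authorship 1..2.3.
After op 4 (move_left): buffer="mvdmmmg" (len 7), cursors c1@1 c2@4 c3@6, authorship 1..2.3.
After op 5 (move_left): buffer="mvdmmmg" (len 7), cursors c1@0 c2@3 c3@5, authorship 1..2.3.
Authorship (.=original, N=cursor N): 1 . . 2 . 3 .
Index 0: author = 1

Answer: cursor 1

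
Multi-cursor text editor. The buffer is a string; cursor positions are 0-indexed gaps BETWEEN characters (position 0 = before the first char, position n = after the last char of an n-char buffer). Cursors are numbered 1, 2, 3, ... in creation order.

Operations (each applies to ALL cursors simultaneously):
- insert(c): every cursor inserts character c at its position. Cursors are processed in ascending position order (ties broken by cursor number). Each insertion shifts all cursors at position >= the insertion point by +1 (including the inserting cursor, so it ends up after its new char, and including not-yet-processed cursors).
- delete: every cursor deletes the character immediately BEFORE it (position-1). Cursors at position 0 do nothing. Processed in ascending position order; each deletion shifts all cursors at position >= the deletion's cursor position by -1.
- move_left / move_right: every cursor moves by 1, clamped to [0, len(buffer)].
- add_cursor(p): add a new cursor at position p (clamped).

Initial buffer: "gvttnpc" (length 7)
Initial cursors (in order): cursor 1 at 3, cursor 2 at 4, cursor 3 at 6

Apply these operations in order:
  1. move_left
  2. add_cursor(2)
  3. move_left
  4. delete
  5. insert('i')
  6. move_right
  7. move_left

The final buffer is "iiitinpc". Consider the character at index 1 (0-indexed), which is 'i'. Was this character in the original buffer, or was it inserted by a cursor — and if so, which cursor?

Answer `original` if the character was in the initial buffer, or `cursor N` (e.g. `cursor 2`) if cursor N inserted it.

Answer: cursor 2

Derivation:
After op 1 (move_left): buffer="gvttnpc" (len 7), cursors c1@2 c2@3 c3@5, authorship .......
After op 2 (add_cursor(2)): buffer="gvttnpc" (len 7), cursors c1@2 c4@2 c2@3 c3@5, authorship .......
After op 3 (move_left): buffer="gvttnpc" (len 7), cursors c1@1 c4@1 c2@2 c3@4, authorship .......
After op 4 (delete): buffer="tnpc" (len 4), cursors c1@0 c2@0 c4@0 c3@1, authorship ....
After op 5 (insert('i')): buffer="iiitinpc" (len 8), cursors c1@3 c2@3 c4@3 c3@5, authorship 124.3...
After op 6 (move_right): buffer="iiitinpc" (len 8), cursors c1@4 c2@4 c4@4 c3@6, authorship 124.3...
After op 7 (move_left): buffer="iiitinpc" (len 8), cursors c1@3 c2@3 c4@3 c3@5, authorship 124.3...
Authorship (.=original, N=cursor N): 1 2 4 . 3 . . .
Index 1: author = 2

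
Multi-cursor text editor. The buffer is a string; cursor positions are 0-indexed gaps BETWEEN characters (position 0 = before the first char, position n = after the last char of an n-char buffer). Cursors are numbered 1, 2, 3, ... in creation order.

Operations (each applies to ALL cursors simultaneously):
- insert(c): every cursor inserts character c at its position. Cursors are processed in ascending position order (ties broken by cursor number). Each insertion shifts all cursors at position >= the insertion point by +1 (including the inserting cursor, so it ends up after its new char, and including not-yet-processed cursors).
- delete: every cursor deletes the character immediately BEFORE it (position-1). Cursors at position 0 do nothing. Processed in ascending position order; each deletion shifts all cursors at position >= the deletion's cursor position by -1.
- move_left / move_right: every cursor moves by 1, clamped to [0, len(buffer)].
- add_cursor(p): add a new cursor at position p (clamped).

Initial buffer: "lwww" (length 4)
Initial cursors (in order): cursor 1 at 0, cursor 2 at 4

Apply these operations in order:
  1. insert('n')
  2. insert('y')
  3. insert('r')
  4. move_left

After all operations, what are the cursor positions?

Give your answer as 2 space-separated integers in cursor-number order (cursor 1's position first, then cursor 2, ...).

Answer: 2 9

Derivation:
After op 1 (insert('n')): buffer="nlwwwn" (len 6), cursors c1@1 c2@6, authorship 1....2
After op 2 (insert('y')): buffer="nylwwwny" (len 8), cursors c1@2 c2@8, authorship 11....22
After op 3 (insert('r')): buffer="nyrlwwwnyr" (len 10), cursors c1@3 c2@10, authorship 111....222
After op 4 (move_left): buffer="nyrlwwwnyr" (len 10), cursors c1@2 c2@9, authorship 111....222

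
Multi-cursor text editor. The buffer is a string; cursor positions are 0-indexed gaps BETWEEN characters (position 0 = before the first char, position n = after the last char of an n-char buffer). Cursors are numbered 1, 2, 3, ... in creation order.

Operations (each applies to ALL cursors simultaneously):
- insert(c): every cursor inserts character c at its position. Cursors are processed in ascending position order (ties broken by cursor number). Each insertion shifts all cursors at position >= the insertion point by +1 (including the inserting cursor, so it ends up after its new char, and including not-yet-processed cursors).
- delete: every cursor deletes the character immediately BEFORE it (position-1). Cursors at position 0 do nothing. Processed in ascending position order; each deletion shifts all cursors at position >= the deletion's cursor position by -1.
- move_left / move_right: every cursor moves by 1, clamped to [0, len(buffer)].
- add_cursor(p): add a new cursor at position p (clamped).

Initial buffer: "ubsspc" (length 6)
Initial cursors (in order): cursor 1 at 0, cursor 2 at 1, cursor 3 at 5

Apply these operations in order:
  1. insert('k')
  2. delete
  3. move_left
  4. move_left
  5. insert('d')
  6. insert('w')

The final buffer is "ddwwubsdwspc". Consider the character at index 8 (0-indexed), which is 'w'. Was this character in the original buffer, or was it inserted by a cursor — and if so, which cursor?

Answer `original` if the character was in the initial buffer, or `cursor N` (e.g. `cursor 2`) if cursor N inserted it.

Answer: cursor 3

Derivation:
After op 1 (insert('k')): buffer="kukbsspkc" (len 9), cursors c1@1 c2@3 c3@8, authorship 1.2....3.
After op 2 (delete): buffer="ubsspc" (len 6), cursors c1@0 c2@1 c3@5, authorship ......
After op 3 (move_left): buffer="ubsspc" (len 6), cursors c1@0 c2@0 c3@4, authorship ......
After op 4 (move_left): buffer="ubsspc" (len 6), cursors c1@0 c2@0 c3@3, authorship ......
After op 5 (insert('d')): buffer="ddubsdspc" (len 9), cursors c1@2 c2@2 c3@6, authorship 12...3...
After op 6 (insert('w')): buffer="ddwwubsdwspc" (len 12), cursors c1@4 c2@4 c3@9, authorship 1212...33...
Authorship (.=original, N=cursor N): 1 2 1 2 . . . 3 3 . . .
Index 8: author = 3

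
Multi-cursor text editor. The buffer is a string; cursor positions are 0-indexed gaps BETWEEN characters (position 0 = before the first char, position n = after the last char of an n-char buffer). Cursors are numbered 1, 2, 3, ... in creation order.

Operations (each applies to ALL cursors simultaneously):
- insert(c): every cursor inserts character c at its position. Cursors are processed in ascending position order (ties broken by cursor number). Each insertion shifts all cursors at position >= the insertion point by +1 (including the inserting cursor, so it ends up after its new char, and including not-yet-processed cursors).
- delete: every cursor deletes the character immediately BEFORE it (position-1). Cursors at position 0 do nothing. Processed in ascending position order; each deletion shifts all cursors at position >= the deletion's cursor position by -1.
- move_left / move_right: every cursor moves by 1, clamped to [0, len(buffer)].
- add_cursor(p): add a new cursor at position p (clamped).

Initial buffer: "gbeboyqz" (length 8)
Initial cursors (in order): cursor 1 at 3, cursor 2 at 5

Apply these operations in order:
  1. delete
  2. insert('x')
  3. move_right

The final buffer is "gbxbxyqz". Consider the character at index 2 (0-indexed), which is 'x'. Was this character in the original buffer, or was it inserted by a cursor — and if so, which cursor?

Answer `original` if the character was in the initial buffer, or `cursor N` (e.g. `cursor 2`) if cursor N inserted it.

After op 1 (delete): buffer="gbbyqz" (len 6), cursors c1@2 c2@3, authorship ......
After op 2 (insert('x')): buffer="gbxbxyqz" (len 8), cursors c1@3 c2@5, authorship ..1.2...
After op 3 (move_right): buffer="gbxbxyqz" (len 8), cursors c1@4 c2@6, authorship ..1.2...
Authorship (.=original, N=cursor N): . . 1 . 2 . . .
Index 2: author = 1

Answer: cursor 1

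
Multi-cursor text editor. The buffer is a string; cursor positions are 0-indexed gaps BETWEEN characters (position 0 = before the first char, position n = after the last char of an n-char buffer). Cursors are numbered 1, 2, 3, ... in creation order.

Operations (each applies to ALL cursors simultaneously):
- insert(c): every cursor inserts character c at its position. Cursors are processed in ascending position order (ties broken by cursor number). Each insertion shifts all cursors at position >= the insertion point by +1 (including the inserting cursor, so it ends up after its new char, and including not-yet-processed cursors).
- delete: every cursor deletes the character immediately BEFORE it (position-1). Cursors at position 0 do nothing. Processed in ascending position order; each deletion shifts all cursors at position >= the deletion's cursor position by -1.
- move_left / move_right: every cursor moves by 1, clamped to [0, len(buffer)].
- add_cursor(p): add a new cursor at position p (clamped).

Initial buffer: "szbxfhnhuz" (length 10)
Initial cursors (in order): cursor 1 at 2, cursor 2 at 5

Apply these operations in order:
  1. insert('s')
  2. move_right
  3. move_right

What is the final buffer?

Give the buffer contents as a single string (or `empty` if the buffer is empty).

After op 1 (insert('s')): buffer="szsbxfshnhuz" (len 12), cursors c1@3 c2@7, authorship ..1...2.....
After op 2 (move_right): buffer="szsbxfshnhuz" (len 12), cursors c1@4 c2@8, authorship ..1...2.....
After op 3 (move_right): buffer="szsbxfshnhuz" (len 12), cursors c1@5 c2@9, authorship ..1...2.....

Answer: szsbxfshnhuz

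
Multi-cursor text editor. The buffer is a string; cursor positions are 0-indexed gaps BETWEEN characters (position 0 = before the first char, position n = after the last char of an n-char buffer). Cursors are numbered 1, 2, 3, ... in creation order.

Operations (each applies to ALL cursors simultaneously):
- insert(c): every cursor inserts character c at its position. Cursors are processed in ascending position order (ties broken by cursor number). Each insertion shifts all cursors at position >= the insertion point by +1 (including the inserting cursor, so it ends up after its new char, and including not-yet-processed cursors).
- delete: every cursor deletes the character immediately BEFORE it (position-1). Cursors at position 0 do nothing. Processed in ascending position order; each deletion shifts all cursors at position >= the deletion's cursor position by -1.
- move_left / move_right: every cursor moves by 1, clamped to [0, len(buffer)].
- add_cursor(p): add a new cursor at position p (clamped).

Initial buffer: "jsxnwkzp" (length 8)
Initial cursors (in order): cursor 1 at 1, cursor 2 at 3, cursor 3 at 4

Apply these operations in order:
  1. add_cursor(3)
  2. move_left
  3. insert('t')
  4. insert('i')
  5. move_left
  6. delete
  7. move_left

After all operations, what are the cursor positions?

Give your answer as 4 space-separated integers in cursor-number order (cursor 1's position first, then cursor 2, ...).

Answer: 0 3 5 3

Derivation:
After op 1 (add_cursor(3)): buffer="jsxnwkzp" (len 8), cursors c1@1 c2@3 c4@3 c3@4, authorship ........
After op 2 (move_left): buffer="jsxnwkzp" (len 8), cursors c1@0 c2@2 c4@2 c3@3, authorship ........
After op 3 (insert('t')): buffer="tjsttxtnwkzp" (len 12), cursors c1@1 c2@5 c4@5 c3@7, authorship 1..24.3.....
After op 4 (insert('i')): buffer="tijsttiixtinwkzp" (len 16), cursors c1@2 c2@8 c4@8 c3@11, authorship 11..2424.33.....
After op 5 (move_left): buffer="tijsttiixtinwkzp" (len 16), cursors c1@1 c2@7 c4@7 c3@10, authorship 11..2424.33.....
After op 6 (delete): buffer="ijstixinwkzp" (len 12), cursors c1@0 c2@4 c4@4 c3@6, authorship 1..24.3.....
After op 7 (move_left): buffer="ijstixinwkzp" (len 12), cursors c1@0 c2@3 c4@3 c3@5, authorship 1..24.3.....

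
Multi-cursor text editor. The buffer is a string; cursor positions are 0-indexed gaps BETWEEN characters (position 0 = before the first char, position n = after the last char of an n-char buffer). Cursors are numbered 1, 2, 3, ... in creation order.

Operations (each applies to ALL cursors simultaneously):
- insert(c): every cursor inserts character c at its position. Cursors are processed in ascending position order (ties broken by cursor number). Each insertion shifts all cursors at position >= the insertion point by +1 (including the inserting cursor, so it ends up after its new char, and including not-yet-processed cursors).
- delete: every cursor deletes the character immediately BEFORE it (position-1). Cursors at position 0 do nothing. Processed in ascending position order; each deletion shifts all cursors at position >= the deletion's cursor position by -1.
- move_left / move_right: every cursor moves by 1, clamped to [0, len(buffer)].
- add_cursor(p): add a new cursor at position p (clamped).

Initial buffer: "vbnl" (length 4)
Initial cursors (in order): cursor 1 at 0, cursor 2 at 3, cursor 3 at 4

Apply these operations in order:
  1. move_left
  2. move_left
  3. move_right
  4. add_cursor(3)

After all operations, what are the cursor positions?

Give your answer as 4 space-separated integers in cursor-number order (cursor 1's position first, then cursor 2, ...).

Answer: 1 2 3 3

Derivation:
After op 1 (move_left): buffer="vbnl" (len 4), cursors c1@0 c2@2 c3@3, authorship ....
After op 2 (move_left): buffer="vbnl" (len 4), cursors c1@0 c2@1 c3@2, authorship ....
After op 3 (move_right): buffer="vbnl" (len 4), cursors c1@1 c2@2 c3@3, authorship ....
After op 4 (add_cursor(3)): buffer="vbnl" (len 4), cursors c1@1 c2@2 c3@3 c4@3, authorship ....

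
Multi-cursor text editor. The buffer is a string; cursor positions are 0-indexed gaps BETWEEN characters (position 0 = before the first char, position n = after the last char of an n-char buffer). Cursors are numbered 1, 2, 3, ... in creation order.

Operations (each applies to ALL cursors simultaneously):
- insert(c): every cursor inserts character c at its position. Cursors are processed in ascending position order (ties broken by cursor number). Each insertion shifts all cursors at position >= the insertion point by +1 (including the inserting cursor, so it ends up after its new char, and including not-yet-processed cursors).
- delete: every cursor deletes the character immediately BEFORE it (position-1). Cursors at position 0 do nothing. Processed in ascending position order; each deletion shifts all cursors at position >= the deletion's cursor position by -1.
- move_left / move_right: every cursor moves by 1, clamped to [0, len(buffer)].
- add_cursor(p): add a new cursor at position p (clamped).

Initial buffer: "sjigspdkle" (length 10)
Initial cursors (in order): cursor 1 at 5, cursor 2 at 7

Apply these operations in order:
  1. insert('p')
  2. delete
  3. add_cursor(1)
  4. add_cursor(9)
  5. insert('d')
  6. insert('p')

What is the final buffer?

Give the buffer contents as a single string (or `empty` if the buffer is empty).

Answer: sdpjigsdppddpkldpe

Derivation:
After op 1 (insert('p')): buffer="sjigsppdpkle" (len 12), cursors c1@6 c2@9, authorship .....1..2...
After op 2 (delete): buffer="sjigspdkle" (len 10), cursors c1@5 c2@7, authorship ..........
After op 3 (add_cursor(1)): buffer="sjigspdkle" (len 10), cursors c3@1 c1@5 c2@7, authorship ..........
After op 4 (add_cursor(9)): buffer="sjigspdkle" (len 10), cursors c3@1 c1@5 c2@7 c4@9, authorship ..........
After op 5 (insert('d')): buffer="sdjigsdpddklde" (len 14), cursors c3@2 c1@7 c2@10 c4@13, authorship .3....1..2..4.
After op 6 (insert('p')): buffer="sdpjigsdppddpkldpe" (len 18), cursors c3@3 c1@9 c2@13 c4@17, authorship .33....11..22..44.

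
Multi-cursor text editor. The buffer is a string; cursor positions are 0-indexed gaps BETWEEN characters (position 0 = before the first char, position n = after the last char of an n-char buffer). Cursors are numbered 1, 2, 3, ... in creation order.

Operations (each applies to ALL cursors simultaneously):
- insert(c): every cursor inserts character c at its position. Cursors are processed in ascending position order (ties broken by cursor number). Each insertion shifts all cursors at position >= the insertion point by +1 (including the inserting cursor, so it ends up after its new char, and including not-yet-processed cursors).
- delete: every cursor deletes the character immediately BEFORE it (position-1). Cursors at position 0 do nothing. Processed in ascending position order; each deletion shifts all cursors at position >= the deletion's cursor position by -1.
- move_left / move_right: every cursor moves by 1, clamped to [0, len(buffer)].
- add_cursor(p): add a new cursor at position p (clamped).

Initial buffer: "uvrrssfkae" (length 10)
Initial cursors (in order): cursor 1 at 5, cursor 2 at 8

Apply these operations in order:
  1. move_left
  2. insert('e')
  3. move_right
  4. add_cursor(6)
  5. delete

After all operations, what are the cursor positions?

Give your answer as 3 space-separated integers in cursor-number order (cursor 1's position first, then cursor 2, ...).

After op 1 (move_left): buffer="uvrrssfkae" (len 10), cursors c1@4 c2@7, authorship ..........
After op 2 (insert('e')): buffer="uvrressfekae" (len 12), cursors c1@5 c2@9, authorship ....1...2...
After op 3 (move_right): buffer="uvrressfekae" (len 12), cursors c1@6 c2@10, authorship ....1...2...
After op 4 (add_cursor(6)): buffer="uvrressfekae" (len 12), cursors c1@6 c3@6 c2@10, authorship ....1...2...
After op 5 (delete): buffer="uvrrsfeae" (len 9), cursors c1@4 c3@4 c2@7, authorship ......2..

Answer: 4 7 4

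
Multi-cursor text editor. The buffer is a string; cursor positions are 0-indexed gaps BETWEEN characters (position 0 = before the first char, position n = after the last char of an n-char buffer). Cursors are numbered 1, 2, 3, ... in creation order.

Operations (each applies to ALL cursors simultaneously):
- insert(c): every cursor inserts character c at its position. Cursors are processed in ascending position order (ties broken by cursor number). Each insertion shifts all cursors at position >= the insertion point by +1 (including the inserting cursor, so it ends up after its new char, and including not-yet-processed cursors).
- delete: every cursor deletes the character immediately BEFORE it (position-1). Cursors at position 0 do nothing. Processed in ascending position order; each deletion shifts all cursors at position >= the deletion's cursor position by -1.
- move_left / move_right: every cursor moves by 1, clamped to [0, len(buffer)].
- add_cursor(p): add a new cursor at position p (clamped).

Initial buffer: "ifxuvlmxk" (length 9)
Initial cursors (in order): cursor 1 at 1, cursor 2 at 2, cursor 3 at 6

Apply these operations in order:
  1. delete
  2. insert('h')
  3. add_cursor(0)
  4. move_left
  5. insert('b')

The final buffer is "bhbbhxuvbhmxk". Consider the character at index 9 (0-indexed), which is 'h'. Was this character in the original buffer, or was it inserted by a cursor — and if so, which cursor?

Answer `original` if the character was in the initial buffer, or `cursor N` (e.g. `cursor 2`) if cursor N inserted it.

After op 1 (delete): buffer="xuvmxk" (len 6), cursors c1@0 c2@0 c3@3, authorship ......
After op 2 (insert('h')): buffer="hhxuvhmxk" (len 9), cursors c1@2 c2@2 c3@6, authorship 12...3...
After op 3 (add_cursor(0)): buffer="hhxuvhmxk" (len 9), cursors c4@0 c1@2 c2@2 c3@6, authorship 12...3...
After op 4 (move_left): buffer="hhxuvhmxk" (len 9), cursors c4@0 c1@1 c2@1 c3@5, authorship 12...3...
After op 5 (insert('b')): buffer="bhbbhxuvbhmxk" (len 13), cursors c4@1 c1@4 c2@4 c3@9, authorship 41122...33...
Authorship (.=original, N=cursor N): 4 1 1 2 2 . . . 3 3 . . .
Index 9: author = 3

Answer: cursor 3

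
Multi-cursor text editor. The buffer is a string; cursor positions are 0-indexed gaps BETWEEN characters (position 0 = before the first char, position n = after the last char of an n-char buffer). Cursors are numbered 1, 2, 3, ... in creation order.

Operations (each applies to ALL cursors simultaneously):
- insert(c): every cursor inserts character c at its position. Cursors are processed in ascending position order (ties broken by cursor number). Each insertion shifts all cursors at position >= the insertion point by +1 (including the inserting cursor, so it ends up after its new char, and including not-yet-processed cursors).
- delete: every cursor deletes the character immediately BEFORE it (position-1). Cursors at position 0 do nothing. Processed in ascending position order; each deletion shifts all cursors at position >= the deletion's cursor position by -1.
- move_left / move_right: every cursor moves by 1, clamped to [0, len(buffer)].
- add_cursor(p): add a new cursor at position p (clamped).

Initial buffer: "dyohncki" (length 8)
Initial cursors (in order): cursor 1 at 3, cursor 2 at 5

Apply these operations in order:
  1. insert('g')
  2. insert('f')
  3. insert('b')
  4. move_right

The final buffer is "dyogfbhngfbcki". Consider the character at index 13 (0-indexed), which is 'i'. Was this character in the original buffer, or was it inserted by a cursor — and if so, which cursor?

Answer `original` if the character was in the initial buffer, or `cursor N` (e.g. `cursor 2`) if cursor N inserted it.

Answer: original

Derivation:
After op 1 (insert('g')): buffer="dyoghngcki" (len 10), cursors c1@4 c2@7, authorship ...1..2...
After op 2 (insert('f')): buffer="dyogfhngfcki" (len 12), cursors c1@5 c2@9, authorship ...11..22...
After op 3 (insert('b')): buffer="dyogfbhngfbcki" (len 14), cursors c1@6 c2@11, authorship ...111..222...
After op 4 (move_right): buffer="dyogfbhngfbcki" (len 14), cursors c1@7 c2@12, authorship ...111..222...
Authorship (.=original, N=cursor N): . . . 1 1 1 . . 2 2 2 . . .
Index 13: author = original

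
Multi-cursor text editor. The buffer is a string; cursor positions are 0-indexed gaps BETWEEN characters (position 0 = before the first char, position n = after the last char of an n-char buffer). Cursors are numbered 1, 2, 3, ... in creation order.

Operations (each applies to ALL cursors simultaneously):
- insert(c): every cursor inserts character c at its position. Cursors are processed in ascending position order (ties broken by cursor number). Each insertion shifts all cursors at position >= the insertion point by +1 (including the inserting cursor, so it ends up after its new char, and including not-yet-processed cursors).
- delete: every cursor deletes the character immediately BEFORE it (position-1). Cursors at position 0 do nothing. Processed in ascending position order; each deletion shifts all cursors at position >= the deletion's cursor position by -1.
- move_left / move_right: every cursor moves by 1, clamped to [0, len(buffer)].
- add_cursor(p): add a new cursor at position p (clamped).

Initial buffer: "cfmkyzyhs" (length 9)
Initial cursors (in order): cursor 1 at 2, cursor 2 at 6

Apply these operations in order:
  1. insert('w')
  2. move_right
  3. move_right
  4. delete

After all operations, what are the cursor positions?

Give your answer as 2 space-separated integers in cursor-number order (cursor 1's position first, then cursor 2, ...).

Answer: 4 8

Derivation:
After op 1 (insert('w')): buffer="cfwmkyzwyhs" (len 11), cursors c1@3 c2@8, authorship ..1....2...
After op 2 (move_right): buffer="cfwmkyzwyhs" (len 11), cursors c1@4 c2@9, authorship ..1....2...
After op 3 (move_right): buffer="cfwmkyzwyhs" (len 11), cursors c1@5 c2@10, authorship ..1....2...
After op 4 (delete): buffer="cfwmyzwys" (len 9), cursors c1@4 c2@8, authorship ..1...2..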